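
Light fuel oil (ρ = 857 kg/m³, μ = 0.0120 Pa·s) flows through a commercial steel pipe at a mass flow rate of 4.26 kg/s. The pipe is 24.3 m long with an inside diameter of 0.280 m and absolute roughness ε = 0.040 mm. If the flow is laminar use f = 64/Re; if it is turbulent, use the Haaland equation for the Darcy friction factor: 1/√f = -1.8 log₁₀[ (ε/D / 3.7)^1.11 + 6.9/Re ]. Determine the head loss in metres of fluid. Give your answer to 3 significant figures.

h_f ≈ 0.00114 m

A = πD²/4 = π(0.28)²/4 = 0.06158 m²; mean velocity V = ṁ/(ρA) = 4.26/(857 · 0.06158) = 0.08073 m/s.
Reynolds number Re = ρVD/μ = 857 · 0.08073 · 0.28 / 0.012 = 1614.
Re < 2300 → laminar flow, so f = 64/Re = 64/1614 = 0.03965 (the turbulent correlation is not needed).
Darcy-Weisbach: ΔP = f(L/D)(ρV²/2) = 0.03965·(24.3/0.28)·(857·0.08073²/2) = 0.03965·86.79·2.793 = 9.608 Pa.
Head loss h_f = ΔP/(ρg) = 9.608/(857·9.81) = 0.00114 m.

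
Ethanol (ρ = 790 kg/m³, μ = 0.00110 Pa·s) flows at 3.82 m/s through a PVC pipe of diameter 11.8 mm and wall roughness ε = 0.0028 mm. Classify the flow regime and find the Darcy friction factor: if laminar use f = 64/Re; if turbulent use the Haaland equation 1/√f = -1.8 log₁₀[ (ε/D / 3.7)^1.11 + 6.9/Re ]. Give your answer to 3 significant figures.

f ≈ 0.0234

Re = ρVD/μ = 790·3.82·0.0118/0.0011 = 3.237e+04.
Re > 4000 → turbulent. ε/D = 2.8e-06/0.0118 = 0.000237; Haaland: 1/√f = -1.8 log₁₀[2.22e-05 + 0.000213] = 6.531, so f = 0.02344.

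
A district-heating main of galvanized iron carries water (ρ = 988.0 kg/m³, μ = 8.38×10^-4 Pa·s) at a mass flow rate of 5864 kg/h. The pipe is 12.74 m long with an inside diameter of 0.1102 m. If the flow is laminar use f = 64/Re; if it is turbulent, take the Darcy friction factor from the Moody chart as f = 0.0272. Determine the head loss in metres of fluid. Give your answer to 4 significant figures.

ṁ = 5864 kg/h = 5864/3600 = 1.629 kg/s.
A = πD²/4 = π(0.1102)²/4 = 0.009538 m²; mean velocity V = ṁ/(ρA) = 1.629/(988 · 0.009538) = 0.1729 m/s.
Reynolds number Re = ρVD/μ = 988 · 0.1729 · 0.1102 / 0.000838 = 2.246e+04.
Re > 4000 → turbulent; use the Moody-chart value f = 0.0272.
Darcy-Weisbach: ΔP = f(L/D)(ρV²/2) = 0.0272·(12.74/0.1102)·(988·0.1729²/2) = 0.0272·115.6·14.76 = 46.41 Pa.
Head loss h_f = ΔP/(ρg) = 46.41/(988·9.81) = 0.004789 m.

h_f ≈ 0.004789 m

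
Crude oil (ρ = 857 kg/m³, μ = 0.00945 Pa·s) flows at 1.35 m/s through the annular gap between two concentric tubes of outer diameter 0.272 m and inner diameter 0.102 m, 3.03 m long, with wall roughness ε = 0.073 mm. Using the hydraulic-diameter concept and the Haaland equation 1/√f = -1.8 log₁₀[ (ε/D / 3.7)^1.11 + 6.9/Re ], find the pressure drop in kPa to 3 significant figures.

ΔP ≈ 0.366 kPa

Hydraulic diameter D_h = 4A/P = D_o - D_i = 0.272 - 0.102 = 0.17 m.
Re = ρVD_h/μ = 857·1.35·0.17/0.00945 = 2.081e+04.
ε/D_h = 7.3e-05/0.17 = 0.000429; Haaland gives 1/√f = -1.8 log₁₀[4.28e-05+0.000332] = 6.168, so f = 0.02628.
ΔP = f(L/D_h)(ρV²/2) = 0.02628·3.03/0.17·780.9 = 365.9 Pa.
ΔP = 0.366 kPa.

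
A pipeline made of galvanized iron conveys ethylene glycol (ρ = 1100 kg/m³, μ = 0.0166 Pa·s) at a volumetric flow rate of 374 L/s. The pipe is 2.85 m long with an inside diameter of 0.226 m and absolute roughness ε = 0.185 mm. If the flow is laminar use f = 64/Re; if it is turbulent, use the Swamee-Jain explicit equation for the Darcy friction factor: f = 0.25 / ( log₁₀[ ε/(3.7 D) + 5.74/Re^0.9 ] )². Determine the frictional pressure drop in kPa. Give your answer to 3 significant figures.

ΔP ≈ 12.7 kPa

Q = 374 L/s = 374/1000 = 0.374 m³/s.
Cross-sectional area A = πD²/4 = π(0.226)²/4 = 0.04011 m²; mean velocity V = Q/A = 0.374/0.04011 = 9.323 m/s.
Reynolds number Re = ρVD/μ = 1100 · 9.323 · 0.226 / 0.0166 = 1.396e+05.
Re > 4000 → turbulent. Relative roughness ε/D = 0.000185/0.226 = 0.000819. Swamee-Jain: f = 0.25/(log₁₀[0.000819/3.7 + 5.74/1.396e+05^0.9])² = 0.25/(log₁₀[0.000221 + 0.000134])² = 0.25/(-3.449)² = 0.02102.
Darcy-Weisbach: ΔP = f(L/D)(ρV²/2) = 0.02102·(2.85/0.226)·(1100·9.323²/2) = 0.02102·12.61·4.781e+04 = 1.267e+04 Pa.
ΔP = 1.267e+04 Pa = 12.7 kPa.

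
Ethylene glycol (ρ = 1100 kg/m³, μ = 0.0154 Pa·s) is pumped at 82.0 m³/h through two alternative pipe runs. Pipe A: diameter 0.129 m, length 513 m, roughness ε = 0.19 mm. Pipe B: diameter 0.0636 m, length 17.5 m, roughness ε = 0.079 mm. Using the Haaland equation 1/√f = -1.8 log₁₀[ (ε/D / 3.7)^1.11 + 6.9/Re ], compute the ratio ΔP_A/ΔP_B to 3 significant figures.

ΔP_A/ΔP_B ≈ 0.981

Pipe A: V = Q/A = 0.02278/0.01307 = 1.743 m/s; Re = 1.606e+04; ε/D = 0.00147; Haaland → f = 0.02971; ΔP_A = f(L/D)(ρV²/2) = 1.973e+05 Pa.
Pipe B: V = Q/A = 0.02278/0.003177 = 7.17 m/s; Re = 3.257e+04; ε/D = 0.00124; Haaland → f = 0.02586; ΔP_B = f(L/D)(ρV²/2) = 2.012e+05 Pa.
ΔP_A/ΔP_B = 1.973e+05/2.012e+05 = 0.981.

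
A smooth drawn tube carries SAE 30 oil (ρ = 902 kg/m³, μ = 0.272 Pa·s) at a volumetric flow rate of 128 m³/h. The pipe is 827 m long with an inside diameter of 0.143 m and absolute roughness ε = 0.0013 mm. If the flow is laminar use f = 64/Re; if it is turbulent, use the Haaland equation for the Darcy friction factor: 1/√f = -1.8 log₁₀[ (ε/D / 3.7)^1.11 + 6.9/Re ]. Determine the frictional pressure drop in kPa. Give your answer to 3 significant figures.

ΔP ≈ 779 kPa

Q = 128 m³/h = 128/3600 = 0.03556 m³/s.
Cross-sectional area A = πD²/4 = π(0.143)²/4 = 0.01606 m²; mean velocity V = Q/A = 0.03556/0.01606 = 2.214 m/s.
Reynolds number Re = ρVD/μ = 902 · 2.214 · 0.143 / 0.272 = 1050.
Re < 2300 → laminar flow, so f = 64/Re = 64/1050 = 0.06096 (the turbulent correlation is not needed).
Darcy-Weisbach: ΔP = f(L/D)(ρV²/2) = 0.06096·(827/0.143)·(902·2.214²/2) = 0.06096·5783·2210 = 7.793e+05 Pa.
ΔP = 7.793e+05 Pa = 779 kPa.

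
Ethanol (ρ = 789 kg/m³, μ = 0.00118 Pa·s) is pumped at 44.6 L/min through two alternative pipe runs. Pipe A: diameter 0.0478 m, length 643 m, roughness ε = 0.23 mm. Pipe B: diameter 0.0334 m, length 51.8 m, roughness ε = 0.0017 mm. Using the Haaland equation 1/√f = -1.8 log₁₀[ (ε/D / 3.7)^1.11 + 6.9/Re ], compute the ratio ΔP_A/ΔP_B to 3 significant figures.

ΔP_A/ΔP_B ≈ 2.82

Pipe A: V = Q/A = 0.0007433/0.001795 = 0.4142 m/s; Re = 1.324e+04; ε/D = 0.00481; Haaland → f = 0.0357; ΔP_A = f(L/D)(ρV²/2) = 3.251e+04 Pa.
Pipe B: V = Q/A = 0.0007433/0.0008762 = 0.8484 m/s; Re = 1.895e+04; ε/D = 5.09e-05; Haaland → f = 0.02617; ΔP_B = f(L/D)(ρV²/2) = 1.153e+04 Pa.
ΔP_A/ΔP_B = 3.251e+04/1.153e+04 = 2.82.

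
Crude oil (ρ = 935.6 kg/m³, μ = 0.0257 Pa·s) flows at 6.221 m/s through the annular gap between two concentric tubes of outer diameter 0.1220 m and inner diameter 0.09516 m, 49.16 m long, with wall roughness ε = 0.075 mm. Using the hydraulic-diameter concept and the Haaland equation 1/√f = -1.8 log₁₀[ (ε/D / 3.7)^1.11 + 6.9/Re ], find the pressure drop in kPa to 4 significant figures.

Hydraulic diameter D_h = 4A/P = D_o - D_i = 0.122 - 0.09516 = 0.02684 m.
Re = ρVD_h/μ = 935.6·6.221·0.02684/0.0257 = 6079.
ε/D_h = 7.5e-05/0.02684 = 0.00279; Haaland gives 1/√f = -1.8 log₁₀[0.000343+0.00114] = 5.095, so f = 0.03853.
ΔP = f(L/D_h)(ρV²/2) = 0.03853·49.16/0.02684·1.81e+04 = 1.277e+06 Pa.
ΔP = 1277 kPa.

ΔP ≈ 1277 kPa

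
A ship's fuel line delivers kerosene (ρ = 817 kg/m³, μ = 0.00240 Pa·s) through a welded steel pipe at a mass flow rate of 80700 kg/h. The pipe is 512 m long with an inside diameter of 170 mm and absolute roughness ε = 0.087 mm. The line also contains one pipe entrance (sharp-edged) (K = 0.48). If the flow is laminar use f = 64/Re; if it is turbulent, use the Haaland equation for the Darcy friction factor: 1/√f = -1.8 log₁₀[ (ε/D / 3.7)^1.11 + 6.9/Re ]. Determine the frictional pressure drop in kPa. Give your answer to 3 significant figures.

ṁ = 80700 kg/h = 80700/3600 = 22.42 kg/s.
A = πD²/4 = π(0.17)²/4 = 0.0227 m²; mean velocity V = ṁ/(ρA) = 22.42/(817 · 0.0227) = 1.209 m/s.
Reynolds number Re = ρVD/μ = 817 · 1.209 · 0.17 / 0.0024 = 6.996e+04.
Re > 4000 → turbulent. Relative roughness ε/D = 8.7e-05/0.17 = 0.000512. Haaland: 1/√f = -1.8 log₁₀[(0.000512/3.7)^1.11 + 6.9/6.996e+04] = -1.8 log₁₀[5.2e-05 + 9.86e-05] = 6.88, so f = 0.02113.
Total minor-loss coefficient ΣK = 1·0.48 = 0.48.
ΔP = [f·L/D + ΣK]·(ρV²/2) = [0.02113·512/0.17 + 0.48]·(817·1.209²/2) = [63.64 + 0.48]·596.9 = 3.827e+04 Pa.
ΔP = 3.827e+04 Pa = 38.3 kPa.

ΔP ≈ 38.3 kPa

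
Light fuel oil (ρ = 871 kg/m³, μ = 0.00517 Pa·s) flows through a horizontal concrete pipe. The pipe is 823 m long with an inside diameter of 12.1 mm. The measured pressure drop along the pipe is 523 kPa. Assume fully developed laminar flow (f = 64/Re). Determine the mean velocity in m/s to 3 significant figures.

For laminar flow, f = 64/Re with Re = ρVD/μ, so Darcy-Weisbach reduces to ΔP = 32μLV/D². Solving for V: V = ΔP·D²/(32μL) = 5.23e+05·(0.0121)²/(32·0.00517·823) = 0.5624 m/s.
Check: Re = ρVD/μ = 871·0.5624·0.0121/0.00517 = 1146 < 2300, so the laminar assumption holds.

V ≈ 0.562 m/s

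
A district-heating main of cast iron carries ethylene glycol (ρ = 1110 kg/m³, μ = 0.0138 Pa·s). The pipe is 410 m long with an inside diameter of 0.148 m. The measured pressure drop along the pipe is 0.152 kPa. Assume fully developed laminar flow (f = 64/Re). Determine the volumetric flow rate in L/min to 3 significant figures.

For laminar flow, f = 64/Re with Re = ρVD/μ, so Darcy-Weisbach reduces to ΔP = 32μLV/D². Solving for V: V = ΔP·D²/(32μL) = 152·(0.148)²/(32·0.0138·410) = 0.01839 m/s.
Check: Re = ρVD/μ = 1110·0.01839·0.148/0.0138 = 218.9 < 2300, so the laminar assumption holds.
Q = V·A = 0.01839·(π/4·0.148²) = 0.0003163 m³/s = 19.0 L/min.

Q ≈ 19.0 L/min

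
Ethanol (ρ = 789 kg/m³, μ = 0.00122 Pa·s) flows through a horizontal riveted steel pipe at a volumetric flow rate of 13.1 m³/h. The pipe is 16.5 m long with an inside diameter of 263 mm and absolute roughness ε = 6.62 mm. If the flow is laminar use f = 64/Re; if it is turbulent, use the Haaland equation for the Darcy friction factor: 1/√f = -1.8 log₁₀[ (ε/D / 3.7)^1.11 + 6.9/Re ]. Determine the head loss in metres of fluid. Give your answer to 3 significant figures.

h_f ≈ 8.06×10^-4 m

Q = 13.1 m³/h = 13.1/3600 = 0.003639 m³/s.
Cross-sectional area A = πD²/4 = π(0.263)²/4 = 0.05433 m²; mean velocity V = Q/A = 0.003639/0.05433 = 0.06698 m/s.
Reynolds number Re = ρVD/μ = 789 · 0.06698 · 0.263 / 0.00122 = 1.139e+04.
Re > 4000 → turbulent. Relative roughness ε/D = 0.00662/0.263 = 0.0252. Haaland: 1/√f = -1.8 log₁₀[(0.0252/3.7)^1.11 + 6.9/1.139e+04] = -1.8 log₁₀[0.00393 + 0.000606] = 4.218, so f = 0.0562.
Darcy-Weisbach: ΔP = f(L/D)(ρV²/2) = 0.0562·(16.5/0.263)·(789·0.06698²/2) = 0.0562·62.74·1.77 = 6.241 Pa.
Head loss h_f = ΔP/(ρg) = 6.241/(789·9.81) = 8.06×10^-4 m.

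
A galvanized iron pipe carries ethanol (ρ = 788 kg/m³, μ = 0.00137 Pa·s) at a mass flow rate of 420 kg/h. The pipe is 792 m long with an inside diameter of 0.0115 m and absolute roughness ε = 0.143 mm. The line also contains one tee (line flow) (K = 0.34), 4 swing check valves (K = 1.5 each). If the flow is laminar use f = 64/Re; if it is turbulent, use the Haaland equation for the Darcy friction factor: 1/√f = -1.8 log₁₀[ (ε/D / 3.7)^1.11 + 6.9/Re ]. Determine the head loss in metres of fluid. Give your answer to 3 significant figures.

h_f ≈ 327 m

ṁ = 420 kg/h = 420/3600 = 0.1167 kg/s.
A = πD²/4 = π(0.0115)²/4 = 0.0001039 m²; mean velocity V = ṁ/(ρA) = 0.1167/(788 · 0.0001039) = 1.425 m/s.
Reynolds number Re = ρVD/μ = 788 · 1.425 · 0.0115 / 0.00137 = 9428.
Re > 4000 → turbulent. Relative roughness ε/D = 0.000143/0.0115 = 0.0124. Haaland: 1/√f = -1.8 log₁₀[(0.0124/3.7)^1.11 + 6.9/9428] = -1.8 log₁₀[0.0018 + 0.000732] = 4.675, so f = 0.04575.
Total minor-loss coefficient ΣK = 1·0.34 + 4·1.5 = 6.34.
ΔP = [f·L/D + ΣK]·(ρV²/2) = [0.04575·792/0.0115 + 6.34]·(788·1.425²/2) = [3151 + 6.34]·800.5 = 2.528e+06 Pa.
Head loss h_f = ΔP/(ρg) = 2.528e+06/(788·9.81) = 327 m.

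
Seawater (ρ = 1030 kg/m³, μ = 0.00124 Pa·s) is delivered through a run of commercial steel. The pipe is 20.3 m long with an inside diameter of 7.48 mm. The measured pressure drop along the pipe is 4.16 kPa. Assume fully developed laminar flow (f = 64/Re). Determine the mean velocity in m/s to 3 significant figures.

V ≈ 0.289 m/s

For laminar flow, f = 64/Re with Re = ρVD/μ, so Darcy-Weisbach reduces to ΔP = 32μLV/D². Solving for V: V = ΔP·D²/(32μL) = 4160·(0.00748)²/(32·0.00124·20.3) = 0.289 m/s.
Check: Re = ρVD/μ = 1030·0.289·0.00748/0.00124 = 1795 < 2300, so the laminar assumption holds.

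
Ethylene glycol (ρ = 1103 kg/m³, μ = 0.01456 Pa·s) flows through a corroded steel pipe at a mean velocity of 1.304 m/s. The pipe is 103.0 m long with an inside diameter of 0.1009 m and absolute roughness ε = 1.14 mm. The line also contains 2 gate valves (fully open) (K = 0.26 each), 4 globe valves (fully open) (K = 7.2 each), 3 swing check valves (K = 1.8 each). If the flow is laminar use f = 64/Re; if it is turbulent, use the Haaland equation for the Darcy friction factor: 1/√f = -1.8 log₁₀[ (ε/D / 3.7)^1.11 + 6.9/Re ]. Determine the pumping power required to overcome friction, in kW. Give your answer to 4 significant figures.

Reynolds number Re = ρVD/μ = 1103 · 1.304 · 0.1009 / 0.0146 = 9967.
Re > 4000 → turbulent. Relative roughness ε/D = 0.00114/0.1009 = 0.0113. Haaland: 1/√f = -1.8 log₁₀[(0.0113/3.7)^1.11 + 6.9/9967] = -1.8 log₁₀[0.00161 + 0.000692] = 4.746, so f = 0.04439.
Total minor-loss coefficient ΣK = 2·0.26 + 4·7.2 + 3·1.8 = 34.7.
ΔP = [f·L/D + ΣK]·(ρV²/2) = [0.04439·103/0.1009 + 34.7]·(1103·1.304²/2) = [45.31 + 34.7]·937.8 = 7.505e+04 Pa.
Q = V·A = 1.304·0.007996 = 0.01043 m³/s.
Pumping power P = QΔP = 0.01043·7.505e+04 = 782.55 W = 0.7825 kW.

P ≈ 0.7825 kW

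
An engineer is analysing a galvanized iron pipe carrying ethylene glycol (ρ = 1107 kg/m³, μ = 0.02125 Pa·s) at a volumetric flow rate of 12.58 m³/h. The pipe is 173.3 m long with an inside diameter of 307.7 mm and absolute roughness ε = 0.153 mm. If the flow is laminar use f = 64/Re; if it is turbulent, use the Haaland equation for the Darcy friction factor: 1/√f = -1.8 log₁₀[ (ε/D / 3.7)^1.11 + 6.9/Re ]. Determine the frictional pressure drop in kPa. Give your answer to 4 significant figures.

Q = 12.58 m³/h = 12.58/3600 = 0.003494 m³/s.
Cross-sectional area A = πD²/4 = π(0.3077)²/4 = 0.07436 m²; mean velocity V = Q/A = 0.003494/0.07436 = 0.04699 m/s.
Reynolds number Re = ρVD/μ = 1107 · 0.04699 · 0.3077 / 0.0213 = 753.3.
Re < 2300 → laminar flow, so f = 64/Re = 64/753.3 = 0.08496 (the turbulent correlation is not needed).
Darcy-Weisbach: ΔP = f(L/D)(ρV²/2) = 0.08496·(173.3/0.3077)·(1107·0.04699²/2) = 0.08496·563.2·1.222 = 58.49 Pa.
ΔP = 58.49 Pa = 0.05849 kPa.

ΔP ≈ 0.05849 kPa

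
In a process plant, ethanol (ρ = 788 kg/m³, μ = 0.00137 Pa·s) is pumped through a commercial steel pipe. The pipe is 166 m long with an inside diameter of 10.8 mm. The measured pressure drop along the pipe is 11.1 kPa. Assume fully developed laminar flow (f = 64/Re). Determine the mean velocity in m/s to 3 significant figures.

V ≈ 0.178 m/s

For laminar flow, f = 64/Re with Re = ρVD/μ, so Darcy-Weisbach reduces to ΔP = 32μLV/D². Solving for V: V = ΔP·D²/(32μL) = 1.11e+04·(0.0108)²/(32·0.00137·166) = 0.1779 m/s.
Check: Re = ρVD/μ = 788·0.1779·0.0108/0.00137 = 1105 < 2300, so the laminar assumption holds.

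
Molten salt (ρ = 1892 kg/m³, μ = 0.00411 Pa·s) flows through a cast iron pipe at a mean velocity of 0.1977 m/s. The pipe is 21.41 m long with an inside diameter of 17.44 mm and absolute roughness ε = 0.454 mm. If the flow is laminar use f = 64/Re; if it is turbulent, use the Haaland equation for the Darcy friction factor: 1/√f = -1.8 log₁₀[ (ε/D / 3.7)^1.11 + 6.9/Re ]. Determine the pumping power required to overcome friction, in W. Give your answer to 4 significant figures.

P ≈ 0.08644 W

Reynolds number Re = ρVD/μ = 1892 · 0.1977 · 0.01744 / 0.00411 = 1587.
Re < 2300 → laminar flow, so f = 64/Re = 64/1587 = 0.04032 (the turbulent correlation is not needed).
Darcy-Weisbach: ΔP = f(L/D)(ρV²/2) = 0.04032·(21.41/0.01744)·(1892·0.1977²/2) = 0.04032·1228·36.97 = 1830 Pa.
Q = V·A = 0.1977·0.0002389 = 4.723e-05 m³/s.
Pumping power P = QΔP = 4.723e-05·1830 = 0.086439 W = 0.08644 W.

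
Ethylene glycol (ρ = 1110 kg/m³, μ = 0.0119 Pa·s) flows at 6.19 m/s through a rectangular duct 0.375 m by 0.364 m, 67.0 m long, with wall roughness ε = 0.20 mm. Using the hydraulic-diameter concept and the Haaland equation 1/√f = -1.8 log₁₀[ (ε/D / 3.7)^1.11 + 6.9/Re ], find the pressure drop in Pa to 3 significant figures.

ΔP ≈ 72300 Pa

Hydraulic diameter D_h = 4A/P = 4·(0.375·0.364)/(2·(0.375+0.364)) = 0.546/1.478 = 0.3694 m.
Re = ρVD_h/μ = 1110·6.19·0.3694/0.0119 = 2.133e+05.
ε/D_h = 0.0002/0.3694 = 0.000541; Haaland gives 1/√f = -1.8 log₁₀[5.54e-05+3.23e-05] = 7.302, so f = 0.01875.
ΔP = f(L/D_h)(ρV²/2) = 0.01875·67/0.3694·2.127e+04 = 7.233e+04 Pa.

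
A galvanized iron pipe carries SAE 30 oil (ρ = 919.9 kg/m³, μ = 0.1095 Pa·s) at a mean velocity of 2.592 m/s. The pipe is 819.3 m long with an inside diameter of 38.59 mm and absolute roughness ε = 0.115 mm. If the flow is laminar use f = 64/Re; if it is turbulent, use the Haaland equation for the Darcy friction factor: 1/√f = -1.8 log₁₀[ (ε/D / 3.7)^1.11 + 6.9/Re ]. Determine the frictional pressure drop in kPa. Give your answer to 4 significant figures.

ΔP ≈ 4997 kPa

Reynolds number Re = ρVD/μ = 919.9 · 2.592 · 0.03859 / 0.11 = 840.3.
Re < 2300 → laminar flow, so f = 64/Re = 64/840.3 = 0.07616 (the turbulent correlation is not needed).
Darcy-Weisbach: ΔP = f(L/D)(ρV²/2) = 0.07616·(819.3/0.03859)·(919.9·2.592²/2) = 0.07616·2.123e+04·3090 = 4.997e+06 Pa.
ΔP = 4.997e+06 Pa = 4997 kPa.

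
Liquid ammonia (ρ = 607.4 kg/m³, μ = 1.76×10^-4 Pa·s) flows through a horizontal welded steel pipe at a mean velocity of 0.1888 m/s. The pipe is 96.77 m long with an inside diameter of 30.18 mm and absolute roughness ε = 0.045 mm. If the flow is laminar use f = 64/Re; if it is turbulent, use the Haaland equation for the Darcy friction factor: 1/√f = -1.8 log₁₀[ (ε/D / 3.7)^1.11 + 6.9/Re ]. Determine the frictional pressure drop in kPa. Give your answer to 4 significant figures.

ΔP ≈ 0.9941 kPa

Reynolds number Re = ρVD/μ = 607.4 · 0.1888 · 0.03018 / 0.000176 = 1.966e+04.
Re > 4000 → turbulent. Relative roughness ε/D = 4.5e-05/0.03018 = 0.00149. Haaland: 1/√f = -1.8 log₁₀[(0.00149/3.7)^1.11 + 6.9/1.966e+04] = -1.8 log₁₀[0.000171 + 0.000351] = 5.909, so f = 0.02864.
Darcy-Weisbach: ΔP = f(L/D)(ρV²/2) = 0.02864·(96.77/0.03018)·(607.4·0.1888²/2) = 0.02864·3206·10.83 = 994.1 Pa.
ΔP = 994.1 Pa = 0.9941 kPa.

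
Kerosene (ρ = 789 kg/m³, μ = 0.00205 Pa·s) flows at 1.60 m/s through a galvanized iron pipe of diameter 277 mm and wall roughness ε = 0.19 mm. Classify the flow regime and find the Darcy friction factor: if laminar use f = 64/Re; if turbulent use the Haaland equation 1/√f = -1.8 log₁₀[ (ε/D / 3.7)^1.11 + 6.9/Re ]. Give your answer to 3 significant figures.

Re = ρVD/μ = 789·1.6·0.277/0.00205 = 1.706e+05.
Re > 4000 → turbulent. ε/D = 0.00019/0.277 = 0.000686; Haaland: 1/√f = -1.8 log₁₀[7.2e-05 + 4.05e-05] = 7.108, so f = 0.01979.

f ≈ 0.0198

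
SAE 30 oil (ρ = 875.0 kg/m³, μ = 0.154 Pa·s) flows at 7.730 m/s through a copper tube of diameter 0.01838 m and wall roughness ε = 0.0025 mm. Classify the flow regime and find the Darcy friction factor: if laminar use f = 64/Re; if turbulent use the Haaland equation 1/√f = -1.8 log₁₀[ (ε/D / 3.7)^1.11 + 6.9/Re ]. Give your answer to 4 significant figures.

f ≈ 0.07928

Re = ρVD/μ = 875·7.73·0.01838/0.154 = 807.3.
Re < 2300 → laminar, so f = 64/Re = 0.07928 (roughness is irrelevant in laminar flow).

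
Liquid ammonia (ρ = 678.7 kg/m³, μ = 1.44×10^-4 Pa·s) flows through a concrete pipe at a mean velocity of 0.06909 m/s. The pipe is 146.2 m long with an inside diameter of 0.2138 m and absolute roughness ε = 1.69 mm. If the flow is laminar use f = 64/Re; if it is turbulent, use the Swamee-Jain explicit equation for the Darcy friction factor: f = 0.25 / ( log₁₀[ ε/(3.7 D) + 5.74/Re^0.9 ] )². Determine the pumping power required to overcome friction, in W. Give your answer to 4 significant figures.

Reynolds number Re = ρVD/μ = 678.7 · 0.06909 · 0.2138 / 0.000144 = 6.962e+04.
Re > 4000 → turbulent. Relative roughness ε/D = 0.00169/0.2138 = 0.0079. Swamee-Jain: f = 0.25/(log₁₀[0.0079/3.7 + 5.74/6.962e+04^0.9])² = 0.25/(log₁₀[0.00214 + 0.000251])² = 0.25/(-2.622)² = 0.03636.
Darcy-Weisbach: ΔP = f(L/D)(ρV²/2) = 0.03636·(146.2/0.2138)·(678.7·0.06909²/2) = 0.03636·683.8·1.62 = 40.28 Pa.
Q = V·A = 0.06909·0.0359 = 0.00248 m³/s.
Pumping power P = QΔP = 0.00248·40.28 = 0.099911 W = 0.09991 W.

P ≈ 0.09991 W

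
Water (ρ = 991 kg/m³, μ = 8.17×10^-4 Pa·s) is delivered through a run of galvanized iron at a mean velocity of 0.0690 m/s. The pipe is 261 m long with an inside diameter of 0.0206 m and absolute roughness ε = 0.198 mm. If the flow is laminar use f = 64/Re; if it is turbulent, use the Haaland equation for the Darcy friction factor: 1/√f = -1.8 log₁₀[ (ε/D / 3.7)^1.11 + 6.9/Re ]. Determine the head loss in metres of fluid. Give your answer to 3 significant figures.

h_f ≈ 0.114 m

Reynolds number Re = ρVD/μ = 991 · 0.069 · 0.0206 / 0.000817 = 1724.
Re < 2300 → laminar flow, so f = 64/Re = 64/1724 = 0.03712 (the turbulent correlation is not needed).
Darcy-Weisbach: ΔP = f(L/D)(ρV²/2) = 0.03712·(261/0.0206)·(991·0.069²/2) = 0.03712·1.267e+04·2.359 = 1109 Pa.
Head loss h_f = ΔP/(ρg) = 1109/(991·9.81) = 0.114 m.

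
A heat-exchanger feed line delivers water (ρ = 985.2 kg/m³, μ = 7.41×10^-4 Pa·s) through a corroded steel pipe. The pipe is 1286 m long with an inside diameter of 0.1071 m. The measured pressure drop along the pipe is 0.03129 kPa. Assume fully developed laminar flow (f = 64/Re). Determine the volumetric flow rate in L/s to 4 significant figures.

Q ≈ 0.1060 L/s

For laminar flow, f = 64/Re with Re = ρVD/μ, so Darcy-Weisbach reduces to ΔP = 32μLV/D². Solving for V: V = ΔP·D²/(32μL) = 31.29·(0.1071)²/(32·0.000741·1286) = 0.01177 m/s.
Check: Re = ρVD/μ = 985.2·0.01177·0.1071/0.000741 = 1676 < 2300, so the laminar assumption holds.
Q = V·A = 0.01177·(π/4·0.1071²) = 0.000106 m³/s = 0.1060 L/s.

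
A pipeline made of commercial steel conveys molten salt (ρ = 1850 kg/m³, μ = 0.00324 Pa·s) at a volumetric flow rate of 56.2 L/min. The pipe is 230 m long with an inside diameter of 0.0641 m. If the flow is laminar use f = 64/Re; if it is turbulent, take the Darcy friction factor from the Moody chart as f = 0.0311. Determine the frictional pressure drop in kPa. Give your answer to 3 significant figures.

ΔP ≈ 8.70 kPa

Q = 56.2 L/min = 56.2/60000 = 0.0009367 m³/s.
Cross-sectional area A = πD²/4 = π(0.0641)²/4 = 0.003227 m²; mean velocity V = Q/A = 0.0009367/0.003227 = 0.2903 m/s.
Reynolds number Re = ρVD/μ = 1850 · 0.2903 · 0.0641 / 0.00324 = 1.062e+04.
Re > 4000 → turbulent; use the Moody-chart value f = 0.0311.
Darcy-Weisbach: ΔP = f(L/D)(ρV²/2) = 0.0311·(230/0.0641)·(1850·0.2903²/2) = 0.0311·3588·77.93 = 8696 Pa.
ΔP = 8696 Pa = 8.70 kPa.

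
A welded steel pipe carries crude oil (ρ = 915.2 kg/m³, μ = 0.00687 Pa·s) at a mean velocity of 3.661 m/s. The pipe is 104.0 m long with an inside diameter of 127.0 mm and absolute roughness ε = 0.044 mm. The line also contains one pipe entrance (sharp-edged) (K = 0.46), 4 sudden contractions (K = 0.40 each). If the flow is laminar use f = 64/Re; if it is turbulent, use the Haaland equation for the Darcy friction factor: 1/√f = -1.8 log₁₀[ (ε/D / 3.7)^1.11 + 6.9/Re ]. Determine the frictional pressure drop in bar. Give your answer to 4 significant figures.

ΔP ≈ 1.179 bar

Reynolds number Re = ρVD/μ = 915.2 · 3.661 · 0.127 / 0.00687 = 6.194e+04.
Re > 4000 → turbulent. Relative roughness ε/D = 4.4e-05/0.127 = 0.000346. Haaland: 1/√f = -1.8 log₁₀[(0.000346/3.7)^1.11 + 6.9/6.194e+04] = -1.8 log₁₀[3.38e-05 + 0.000111] = 6.909, so f = 0.02095.
Total minor-loss coefficient ΣK = 1·0.46 + 4·0.4 = 2.06.
ΔP = [f·L/D + ΣK]·(ρV²/2) = [0.02095·104/0.127 + 2.06]·(915.2·3.661²/2) = [17.16 + 2.06]·6133 = 1.179e+05 Pa.
ΔP = 1.179e+05 Pa = 1.179 bar.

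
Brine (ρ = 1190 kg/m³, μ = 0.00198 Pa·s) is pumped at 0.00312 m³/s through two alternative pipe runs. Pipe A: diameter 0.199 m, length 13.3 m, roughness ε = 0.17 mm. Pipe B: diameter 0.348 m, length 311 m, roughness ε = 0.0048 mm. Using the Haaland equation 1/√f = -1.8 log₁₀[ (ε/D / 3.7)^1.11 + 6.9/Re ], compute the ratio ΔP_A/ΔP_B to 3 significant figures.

Pipe A: V = Q/A = 0.00312/0.0311 = 0.1003 m/s; Re = 1.2e+04; ε/D = 0.000854; Haaland → f = 0.0306; ΔP_A = f(L/D)(ρV²/2) = 12.25 Pa.
Pipe B: V = Q/A = 0.00312/0.09511 = 0.0328 m/s; Re = 6861; ε/D = 1.38e-05; Haaland → f = 0.03436; ΔP_B = f(L/D)(ρV²/2) = 19.66 Pa.
ΔP_A/ΔP_B = 12.25/19.66 = 0.623.

ΔP_A/ΔP_B ≈ 0.623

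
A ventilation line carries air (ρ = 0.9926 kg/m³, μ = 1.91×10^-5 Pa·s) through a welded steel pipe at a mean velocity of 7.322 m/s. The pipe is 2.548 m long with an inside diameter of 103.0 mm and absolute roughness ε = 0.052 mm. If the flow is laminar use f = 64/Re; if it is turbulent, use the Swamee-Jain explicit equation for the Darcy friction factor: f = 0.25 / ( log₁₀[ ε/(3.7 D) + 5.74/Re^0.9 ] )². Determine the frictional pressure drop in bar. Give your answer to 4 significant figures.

ΔP ≈ 1.555×10^-4 bar

Reynolds number Re = ρVD/μ = 0.9926 · 7.322 · 0.103 / 1.91e-05 = 3.919e+04.
Re > 4000 → turbulent. Relative roughness ε/D = 5.2e-05/0.103 = 0.000505. Swamee-Jain: f = 0.25/(log₁₀[0.000505/3.7 + 5.74/3.919e+04^0.9])² = 0.25/(log₁₀[0.000136 + 0.000422])² = 0.25/(-3.253)² = 0.02362.
Darcy-Weisbach: ΔP = f(L/D)(ρV²/2) = 0.02362·(2.548/0.103)·(0.9926·7.322²/2) = 0.02362·24.74·26.61 = 15.55 Pa.
ΔP = 15.55 Pa = 1.555×10^-4 bar.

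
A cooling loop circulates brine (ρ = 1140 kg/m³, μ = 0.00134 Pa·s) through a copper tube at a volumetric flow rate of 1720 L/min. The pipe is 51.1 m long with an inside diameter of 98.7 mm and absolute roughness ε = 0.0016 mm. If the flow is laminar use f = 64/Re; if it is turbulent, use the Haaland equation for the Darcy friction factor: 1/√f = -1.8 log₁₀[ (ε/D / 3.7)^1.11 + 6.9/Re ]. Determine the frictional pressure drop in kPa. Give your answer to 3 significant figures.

ΔP ≈ 59.5 kPa

Q = 1720 L/min = 1720/60000 = 0.02867 m³/s.
Cross-sectional area A = πD²/4 = π(0.0987)²/4 = 0.007651 m²; mean velocity V = Q/A = 0.02867/0.007651 = 3.747 m/s.
Reynolds number Re = ρVD/μ = 1140 · 3.747 · 0.0987 / 0.00134 = 3.146e+05.
Re > 4000 → turbulent. Relative roughness ε/D = 1.6e-06/0.0987 = 1.62e-05. Haaland: 1/√f = -1.8 log₁₀[(1.62e-05/3.7)^1.11 + 6.9/3.146e+05] = -1.8 log₁₀[1.13e-06 + 2.19e-05] = 8.347, so f = 0.01435.
Darcy-Weisbach: ΔP = f(L/D)(ρV²/2) = 0.01435·(51.1/0.0987)·(1140·3.747²/2) = 0.01435·517.7·8002 = 5.946e+04 Pa.
ΔP = 5.946e+04 Pa = 59.5 kPa.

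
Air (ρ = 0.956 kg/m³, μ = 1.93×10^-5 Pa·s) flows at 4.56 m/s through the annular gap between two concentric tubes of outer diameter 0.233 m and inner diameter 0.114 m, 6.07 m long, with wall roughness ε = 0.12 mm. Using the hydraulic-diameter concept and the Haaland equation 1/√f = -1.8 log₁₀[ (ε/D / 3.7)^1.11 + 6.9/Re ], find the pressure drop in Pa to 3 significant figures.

Hydraulic diameter D_h = 4A/P = D_o - D_i = 0.233 - 0.114 = 0.119 m.
Re = ρVD_h/μ = 0.956·4.56·0.119/1.93e-05 = 2.688e+04.
ε/D_h = 0.00012/0.119 = 0.00101; Haaland gives 1/√f = -1.8 log₁₀[0.00011+0.000257] = 6.183, so f = 0.02616.
ΔP = f(L/D_h)(ρV²/2) = 0.02616·6.07/0.119·9.939 = 13.26 Pa.

ΔP ≈ 13.3 Pa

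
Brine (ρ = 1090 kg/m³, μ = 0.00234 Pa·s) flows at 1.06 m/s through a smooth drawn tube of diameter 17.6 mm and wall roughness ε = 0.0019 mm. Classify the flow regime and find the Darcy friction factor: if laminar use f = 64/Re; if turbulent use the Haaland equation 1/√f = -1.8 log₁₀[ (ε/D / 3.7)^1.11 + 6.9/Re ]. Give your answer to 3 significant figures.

Re = ρVD/μ = 1090·1.06·0.0176/0.00234 = 8690.
Re > 4000 → turbulent. ε/D = 1.9e-06/0.0176 = 0.000108; Haaland: 1/√f = -1.8 log₁₀[9.25e-06 + 0.000794] = 5.571, so f = 0.03222.

f ≈ 0.0322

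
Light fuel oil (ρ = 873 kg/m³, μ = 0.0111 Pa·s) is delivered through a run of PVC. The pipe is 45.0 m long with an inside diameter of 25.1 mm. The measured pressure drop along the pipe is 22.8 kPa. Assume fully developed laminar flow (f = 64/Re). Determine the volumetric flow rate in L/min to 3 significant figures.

For laminar flow, f = 64/Re with Re = ρVD/μ, so Darcy-Weisbach reduces to ΔP = 32μLV/D². Solving for V: V = ΔP·D²/(32μL) = 2.28e+04·(0.0251)²/(32·0.0111·45) = 0.8987 m/s.
Check: Re = ρVD/μ = 873·0.8987·0.0251/0.0111 = 1774 < 2300, so the laminar assumption holds.
Q = V·A = 0.8987·(π/4·0.0251²) = 0.0004447 m³/s = 26.7 L/min.

Q ≈ 26.7 L/min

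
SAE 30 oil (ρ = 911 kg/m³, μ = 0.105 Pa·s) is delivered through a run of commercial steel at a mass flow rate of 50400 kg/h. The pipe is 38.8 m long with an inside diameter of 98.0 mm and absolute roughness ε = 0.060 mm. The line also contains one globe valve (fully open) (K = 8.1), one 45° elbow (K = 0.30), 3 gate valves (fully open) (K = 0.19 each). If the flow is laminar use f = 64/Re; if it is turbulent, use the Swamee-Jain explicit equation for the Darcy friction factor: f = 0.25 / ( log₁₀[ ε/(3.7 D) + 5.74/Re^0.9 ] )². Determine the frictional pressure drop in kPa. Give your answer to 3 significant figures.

ṁ = 50400 kg/h = 50400/3600 = 14 kg/s.
A = πD²/4 = π(0.098)²/4 = 0.007543 m²; mean velocity V = ṁ/(ρA) = 14/(911 · 0.007543) = 2.037 m/s.
Reynolds number Re = ρVD/μ = 911 · 2.037 · 0.098 / 0.105 = 1732.
Re < 2300 → laminar flow, so f = 64/Re = 64/1732 = 0.03695 (the turbulent correlation is not needed).
Total minor-loss coefficient ΣK = 1·8.1 + 1·0.3 + 3·0.19 = 8.97.
ΔP = [f·L/D + ΣK]·(ρV²/2) = [0.03695·38.8/0.098 + 8.97]·(911·2.037²/2) = [14.63 + 8.97]·1891 = 4.462e+04 Pa.
ΔP = 4.462e+04 Pa = 44.6 kPa.

ΔP ≈ 44.6 kPa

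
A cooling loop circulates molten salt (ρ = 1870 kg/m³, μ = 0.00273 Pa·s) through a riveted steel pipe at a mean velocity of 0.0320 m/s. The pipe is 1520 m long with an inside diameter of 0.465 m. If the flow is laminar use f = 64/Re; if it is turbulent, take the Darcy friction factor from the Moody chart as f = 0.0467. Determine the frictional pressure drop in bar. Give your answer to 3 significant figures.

ΔP ≈ 0.00146 bar

Reynolds number Re = ρVD/μ = 1870 · 0.032 · 0.465 / 0.00273 = 1.019e+04.
Re > 4000 → turbulent; use the Moody-chart value f = 0.0467.
Darcy-Weisbach: ΔP = f(L/D)(ρV²/2) = 0.0467·(1520/0.465)·(1870·0.032²/2) = 0.0467·3269·0.9574 = 146.2 Pa.
ΔP = 146.2 Pa = 0.00146 bar.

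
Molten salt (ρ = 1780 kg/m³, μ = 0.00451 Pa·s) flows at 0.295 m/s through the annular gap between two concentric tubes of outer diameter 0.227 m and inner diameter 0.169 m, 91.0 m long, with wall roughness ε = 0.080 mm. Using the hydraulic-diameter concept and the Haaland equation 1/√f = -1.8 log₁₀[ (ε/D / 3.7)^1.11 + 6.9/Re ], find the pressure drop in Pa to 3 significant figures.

ΔP ≈ 4370 Pa

Hydraulic diameter D_h = 4A/P = D_o - D_i = 0.227 - 0.169 = 0.058 m.
Re = ρVD_h/μ = 1780·0.295·0.058/0.00451 = 6753.
ε/D_h = 8e-05/0.058 = 0.00138; Haaland gives 1/√f = -1.8 log₁₀[0.000156+0.00102] = 5.272, so f = 0.03598.
ΔP = f(L/D_h)(ρV²/2) = 0.03598·91/0.058·77.45 = 4372 Pa.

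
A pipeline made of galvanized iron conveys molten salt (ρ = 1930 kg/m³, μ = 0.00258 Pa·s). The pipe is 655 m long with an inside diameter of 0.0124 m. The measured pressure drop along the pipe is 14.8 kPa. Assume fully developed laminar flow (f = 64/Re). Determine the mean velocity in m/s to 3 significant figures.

V ≈ 0.0421 m/s

For laminar flow, f = 64/Re with Re = ρVD/μ, so Darcy-Weisbach reduces to ΔP = 32μLV/D². Solving for V: V = ΔP·D²/(32μL) = 1.48e+04·(0.0124)²/(32·0.00258·655) = 0.04208 m/s.
Check: Re = ρVD/μ = 1930·0.04208·0.0124/0.00258 = 390.3 < 2300, so the laminar assumption holds.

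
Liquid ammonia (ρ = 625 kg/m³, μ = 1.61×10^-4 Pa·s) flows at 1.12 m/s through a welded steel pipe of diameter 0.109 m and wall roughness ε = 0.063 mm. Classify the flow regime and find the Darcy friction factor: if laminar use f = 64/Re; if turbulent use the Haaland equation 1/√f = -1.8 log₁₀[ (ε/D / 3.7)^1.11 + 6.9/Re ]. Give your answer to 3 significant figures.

Re = ρVD/μ = 625·1.12·0.109/0.000161 = 4.739e+05.
Re > 4000 → turbulent. ε/D = 6.3e-05/0.109 = 0.000578; Haaland: 1/√f = -1.8 log₁₀[5.96e-05 + 1.46e-05] = 7.434, so f = 0.01809.

f ≈ 0.0181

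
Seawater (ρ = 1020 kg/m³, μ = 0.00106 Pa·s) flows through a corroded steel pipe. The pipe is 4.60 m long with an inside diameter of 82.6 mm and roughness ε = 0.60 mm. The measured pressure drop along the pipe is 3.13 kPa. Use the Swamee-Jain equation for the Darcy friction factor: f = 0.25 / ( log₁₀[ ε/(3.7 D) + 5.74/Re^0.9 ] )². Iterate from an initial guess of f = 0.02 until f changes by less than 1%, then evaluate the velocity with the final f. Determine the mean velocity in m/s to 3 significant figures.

V ≈ 1.78 m/s

Rearranging Darcy-Weisbach: V = √(2·ΔP·D/(f·L·ρ)). With ε/D = 0.0006/0.0826 = 0.00726, iterate starting from f = 0.02:
  f = 0.02 → V = √(2·3130·0.0826/(0.02·4.6·1020)) = 2.347 m/s; Re = ρVD/μ = 1.866e+05; f → 0.03469
  f = 0.03469 → V = 1.782 m/s; Re = 1.417e+05; f → 0.03484
Converged (Δf/f < 1%). With the final f = 0.03484: V = √(2·3130·0.0826/(0.03484·4.6·1020)) = 1.778 m/s.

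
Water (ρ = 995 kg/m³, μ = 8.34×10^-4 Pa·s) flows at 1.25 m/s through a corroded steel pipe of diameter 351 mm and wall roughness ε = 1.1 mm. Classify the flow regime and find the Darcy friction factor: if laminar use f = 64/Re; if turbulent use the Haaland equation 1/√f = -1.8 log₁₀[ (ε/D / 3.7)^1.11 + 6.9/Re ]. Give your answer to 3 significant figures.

Re = ρVD/μ = 995·1.25·0.351/0.000834 = 5.234e+05.
Re > 4000 → turbulent. ε/D = 0.0011/0.351 = 0.00313; Haaland: 1/√f = -1.8 log₁₀[0.000389 + 1.32e-05] = 6.112, so f = 0.02677.

f ≈ 0.0268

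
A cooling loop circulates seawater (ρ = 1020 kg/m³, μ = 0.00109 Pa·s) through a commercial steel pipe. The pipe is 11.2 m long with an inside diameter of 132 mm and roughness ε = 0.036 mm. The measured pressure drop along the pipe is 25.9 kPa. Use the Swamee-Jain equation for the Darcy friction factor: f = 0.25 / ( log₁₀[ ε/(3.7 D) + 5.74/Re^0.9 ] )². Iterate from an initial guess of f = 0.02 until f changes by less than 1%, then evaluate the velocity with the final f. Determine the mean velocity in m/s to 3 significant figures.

V ≈ 6.17 m/s

Rearranging Darcy-Weisbach: V = √(2·ΔP·D/(f·L·ρ)). With ε/D = 3.6e-05/0.132 = 0.000273, iterate starting from f = 0.02:
  f = 0.02 → V = √(2·2.59e+04·0.132/(0.02·11.2·1020)) = 5.471 m/s; Re = ρVD/μ = 6.757e+05; f → 0.01583
  f = 0.01583 → V = 6.149 m/s; Re = 7.595e+05; f → 0.01573
Converged (Δf/f < 1%). With the final f = 0.01573: V = √(2·2.59e+04·0.132/(0.01573·11.2·1020)) = 6.169 m/s.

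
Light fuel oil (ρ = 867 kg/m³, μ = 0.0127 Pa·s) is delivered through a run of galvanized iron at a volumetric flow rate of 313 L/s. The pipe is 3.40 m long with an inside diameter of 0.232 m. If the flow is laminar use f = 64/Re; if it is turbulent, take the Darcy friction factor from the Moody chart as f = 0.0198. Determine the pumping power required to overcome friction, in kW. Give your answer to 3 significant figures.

Q = 313 L/s = 313/1000 = 0.313 m³/s.
Cross-sectional area A = πD²/4 = π(0.232)²/4 = 0.04227 m²; mean velocity V = Q/A = 0.313/0.04227 = 7.404 m/s.
Reynolds number Re = ρVD/μ = 867 · 7.404 · 0.232 / 0.0127 = 1.173e+05.
Re > 4000 → turbulent; use the Moody-chart value f = 0.0198.
Darcy-Weisbach: ΔP = f(L/D)(ρV²/2) = 0.0198·(3.4/0.232)·(867·7.404²/2) = 0.0198·14.66·2.377e+04 = 6896 Pa.
Pumping power P = QΔP = 0.313·6896 = 2158 W = 2.16 kW.

P ≈ 2.16 kW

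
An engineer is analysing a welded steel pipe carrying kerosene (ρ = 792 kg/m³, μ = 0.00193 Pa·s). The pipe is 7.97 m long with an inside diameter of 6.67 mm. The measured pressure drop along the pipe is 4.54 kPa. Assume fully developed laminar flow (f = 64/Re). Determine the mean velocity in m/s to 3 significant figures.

V ≈ 0.410 m/s

For laminar flow, f = 64/Re with Re = ρVD/μ, so Darcy-Weisbach reduces to ΔP = 32μLV/D². Solving for V: V = ΔP·D²/(32μL) = 4540·(0.00667)²/(32·0.00193·7.97) = 0.4103 m/s.
Check: Re = ρVD/μ = 792·0.4103·0.00667/0.00193 = 1123 < 2300, so the laminar assumption holds.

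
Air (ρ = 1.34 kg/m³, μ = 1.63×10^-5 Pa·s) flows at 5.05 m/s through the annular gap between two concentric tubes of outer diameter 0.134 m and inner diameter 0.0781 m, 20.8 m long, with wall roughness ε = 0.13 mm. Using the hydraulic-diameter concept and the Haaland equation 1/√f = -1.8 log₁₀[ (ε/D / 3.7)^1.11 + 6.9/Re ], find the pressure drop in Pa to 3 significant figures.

Hydraulic diameter D_h = 4A/P = D_o - D_i = 0.134 - 0.0781 = 0.0559 m.
Re = ρVD_h/μ = 1.34·5.05·0.0559/1.63e-05 = 2.321e+04.
ε/D_h = 0.00013/0.0559 = 0.00233; Haaland gives 1/√f = -1.8 log₁₀[0.000279+0.000297] = 5.83, so f = 0.02942.
ΔP = f(L/D_h)(ρV²/2) = 0.02942·20.8/0.0559·17.09 = 187 Pa.

ΔP ≈ 187 Pa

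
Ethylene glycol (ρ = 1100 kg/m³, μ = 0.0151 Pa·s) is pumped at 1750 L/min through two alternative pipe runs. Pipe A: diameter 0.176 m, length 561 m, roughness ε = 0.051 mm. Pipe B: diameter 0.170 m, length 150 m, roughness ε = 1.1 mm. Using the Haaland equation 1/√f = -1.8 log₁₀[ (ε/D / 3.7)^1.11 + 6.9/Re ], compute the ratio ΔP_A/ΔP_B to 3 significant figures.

Pipe A: V = Q/A = 0.02917/0.02433 = 1.199 m/s; Re = 1.537e+04; ε/D = 0.00029; Haaland → f = 0.02797; ΔP_A = f(L/D)(ρV²/2) = 7.048e+04 Pa.
Pipe B: V = Q/A = 0.02917/0.0227 = 1.285 m/s; Re = 1.591e+04; ε/D = 0.00647; Haaland → f = 0.03708; ΔP_B = f(L/D)(ρV²/2) = 2.972e+04 Pa.
ΔP_A/ΔP_B = 7.048e+04/2.972e+04 = 2.37.

ΔP_A/ΔP_B ≈ 2.37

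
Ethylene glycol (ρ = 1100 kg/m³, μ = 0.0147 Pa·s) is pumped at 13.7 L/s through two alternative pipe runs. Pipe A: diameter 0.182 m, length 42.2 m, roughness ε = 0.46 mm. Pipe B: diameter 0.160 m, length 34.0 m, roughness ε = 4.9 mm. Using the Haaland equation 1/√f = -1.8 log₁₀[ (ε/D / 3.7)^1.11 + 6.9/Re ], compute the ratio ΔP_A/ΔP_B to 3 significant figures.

ΔP_A/ΔP_B ≈ 0.390

Pipe A: V = Q/A = 0.0137/0.02602 = 0.5266 m/s; Re = 7172; ε/D = 0.00253; Haaland → f = 0.03678; ΔP_A = f(L/D)(ρV²/2) = 1301 Pa.
Pipe B: V = Q/A = 0.0137/0.02011 = 0.6814 m/s; Re = 8158; ε/D = 0.0306; Haaland → f = 0.06141; ΔP_B = f(L/D)(ρV²/2) = 3332 Pa.
ΔP_A/ΔP_B = 1301/3332 = 0.390.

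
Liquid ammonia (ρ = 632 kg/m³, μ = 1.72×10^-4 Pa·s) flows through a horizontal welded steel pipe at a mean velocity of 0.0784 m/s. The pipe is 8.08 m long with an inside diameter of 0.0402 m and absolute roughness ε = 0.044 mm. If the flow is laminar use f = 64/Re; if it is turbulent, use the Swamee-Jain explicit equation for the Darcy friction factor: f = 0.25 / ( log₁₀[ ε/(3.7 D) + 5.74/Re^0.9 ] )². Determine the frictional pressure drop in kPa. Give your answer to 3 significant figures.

Reynolds number Re = ρVD/μ = 632 · 0.0784 · 0.0402 / 0.000172 = 1.158e+04.
Re > 4000 → turbulent. Relative roughness ε/D = 4.4e-05/0.0402 = 0.00109. Swamee-Jain: f = 0.25/(log₁₀[0.00109/3.7 + 5.74/1.158e+04^0.9])² = 0.25/(log₁₀[0.000296 + 0.00126])² = 0.25/(-2.807)² = 0.03173.
Darcy-Weisbach: ΔP = f(L/D)(ρV²/2) = 0.03173·(8.08/0.0402)·(632·0.0784²/2) = 0.03173·201·1.942 = 12.39 Pa.
ΔP = 12.39 Pa = 0.0124 kPa.

ΔP ≈ 0.0124 kPa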